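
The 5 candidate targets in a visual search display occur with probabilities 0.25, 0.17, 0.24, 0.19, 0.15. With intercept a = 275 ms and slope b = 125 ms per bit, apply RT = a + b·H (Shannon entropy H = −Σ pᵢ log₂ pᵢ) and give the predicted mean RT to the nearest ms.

H = 0.25·log₂(1/0.25) + 0.17·log₂(1/0.17) + 0.24·log₂(1/0.24) + 0.19·log₂(1/0.19) + 0.15·log₂(1/0.15) = 2.2945 bits.
RT = 275 + 125 × 2.2945 = 561.81 ms.

562 ms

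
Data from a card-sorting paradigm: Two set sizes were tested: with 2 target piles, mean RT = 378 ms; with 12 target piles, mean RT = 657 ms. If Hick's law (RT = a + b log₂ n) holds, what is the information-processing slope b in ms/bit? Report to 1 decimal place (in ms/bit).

107.9 ms/bit

Slope: b = (657 − 378) / (log₂ 12 − log₂ 2) = 279/2.5850 = 107.932 ms/bit.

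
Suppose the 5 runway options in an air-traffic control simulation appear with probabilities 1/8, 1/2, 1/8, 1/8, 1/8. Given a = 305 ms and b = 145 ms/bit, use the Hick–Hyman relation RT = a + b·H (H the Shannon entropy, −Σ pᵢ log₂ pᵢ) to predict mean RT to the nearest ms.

H = −Σ pᵢ log₂ pᵢ = 0.125·3 + 0.5·1 + 0.125·3 + 0.125·3 + 0.125·3 = 2.000 bits.
RT = 305 + 145 × 2.000 = 595.00 ms.

595 ms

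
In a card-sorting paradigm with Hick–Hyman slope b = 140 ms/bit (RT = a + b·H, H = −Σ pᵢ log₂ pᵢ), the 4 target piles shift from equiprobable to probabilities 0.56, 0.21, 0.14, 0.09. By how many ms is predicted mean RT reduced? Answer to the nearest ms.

49 ms

Equiprobable entropy H₀ = log₂ 4 = 2.0000 bits.
Skewed entropy H = −Σ pᵢ log₂ pᵢ = 1.6510 bits.
ΔRT = b·(H₀ − H) = 140 × 0.3490 = 48.86 ms.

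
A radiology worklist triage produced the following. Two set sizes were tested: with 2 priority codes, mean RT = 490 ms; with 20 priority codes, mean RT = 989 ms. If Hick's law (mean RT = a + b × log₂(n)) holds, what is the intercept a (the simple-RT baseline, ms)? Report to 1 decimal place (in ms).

b = (RT₂ − RT₁)/(log₂ n₂ − log₂ n₁) = (989 − 490)/(4.3219 − 1) = 150.214 ms/bit.
Intercept: a = 490 − 150.214·log₂(2) = 339.786 ms.

339.8 ms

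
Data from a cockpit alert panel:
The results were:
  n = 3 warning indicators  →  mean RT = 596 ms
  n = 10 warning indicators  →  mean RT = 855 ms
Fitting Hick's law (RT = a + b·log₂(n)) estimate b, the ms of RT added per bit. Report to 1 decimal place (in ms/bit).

The slope on a log₂ axis is (855 − 596) / (3.3219 − 1.5850) = 149.111 ms/bit.

149.1 ms/bit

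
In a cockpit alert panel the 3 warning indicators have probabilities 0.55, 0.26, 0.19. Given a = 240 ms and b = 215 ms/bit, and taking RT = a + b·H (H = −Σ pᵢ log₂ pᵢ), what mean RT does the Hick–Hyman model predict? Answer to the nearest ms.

Entropy contributions −pᵢ log₂ pᵢ: 0.4744, 0.5053, 0.4552; sum H = 1.4349 bits.
RT = a + bH = 240 + 215·1.4349 = 548.50 ms.

549 ms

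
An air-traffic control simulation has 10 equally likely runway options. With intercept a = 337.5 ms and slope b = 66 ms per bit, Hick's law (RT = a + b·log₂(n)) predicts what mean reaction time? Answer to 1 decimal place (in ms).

log₂(10) = 3.3219 bits, so RT = 337.5 + 66 × 3.3219 ≈ 556.747 ms.

556.7 ms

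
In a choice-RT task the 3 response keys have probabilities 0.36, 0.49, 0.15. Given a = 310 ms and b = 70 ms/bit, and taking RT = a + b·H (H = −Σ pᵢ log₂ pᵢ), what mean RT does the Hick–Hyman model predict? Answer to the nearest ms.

Entropy contributions −pᵢ log₂ pᵢ: 0.5306, 0.5043, 0.4105; sum H = 1.4454 bits.
RT = a + bH = 310 + 70·1.4454 = 411.18 ms.

411 ms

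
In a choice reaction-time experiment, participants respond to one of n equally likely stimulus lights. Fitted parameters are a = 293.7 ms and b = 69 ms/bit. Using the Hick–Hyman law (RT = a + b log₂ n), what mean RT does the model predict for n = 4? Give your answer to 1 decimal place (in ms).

431.7 ms

log₂(4) = 2 bits, so RT = 293.7 + 69 × 2 ≈ 431.700 ms.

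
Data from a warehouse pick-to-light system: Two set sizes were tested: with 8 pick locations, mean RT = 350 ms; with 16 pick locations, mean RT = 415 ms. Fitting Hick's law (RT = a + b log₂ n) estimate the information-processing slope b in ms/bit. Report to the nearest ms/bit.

b = (RT₂ − RT₁)/(log₂ n₂ − log₂ n₁) = (415 − 350)/(4 − 3) = 65 ms/bit.

65 ms/bit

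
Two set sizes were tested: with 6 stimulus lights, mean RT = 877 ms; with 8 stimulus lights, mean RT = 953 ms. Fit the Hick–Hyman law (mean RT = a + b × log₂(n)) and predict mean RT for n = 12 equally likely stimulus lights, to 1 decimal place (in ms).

1060.1 ms

RT is linear in log₂ n, so two points fix the line:
  b = (953 − 877) / (log₂ 8 − log₂ 6) = 76 / (3 − 2.5850) = 183.116 ms/bit
  a = 877 − 183.116 × 2.5850 = 403.652 ms
Then RT(12) = 403.652 + 183.116 × log₂ 12 = 403.652 + 183.116 × 3.5850 ≈ 1060.116 ms.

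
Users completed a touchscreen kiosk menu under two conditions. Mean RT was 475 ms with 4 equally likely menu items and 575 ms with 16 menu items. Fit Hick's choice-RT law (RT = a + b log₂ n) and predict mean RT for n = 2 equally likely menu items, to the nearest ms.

Fit slope and intercept:
  b = (575 − 475) / (log₂ 16 − log₂ 4) = 100 / (4 − 2) = 50 ms/bit
  a = 475 − 50 × 2 = 375 ms
Then RT(2) = 375 + 50 × log₂ 2 = 375 + 50 × 1 ≈ 425.000 ms.

425 ms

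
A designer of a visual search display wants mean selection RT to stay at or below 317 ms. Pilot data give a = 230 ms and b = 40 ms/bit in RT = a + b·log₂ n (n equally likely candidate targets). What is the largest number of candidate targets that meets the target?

4

40·log₂ n ≤ 317 − 230 = 87, giving log₂ n ≤ 2.1750 and n ≤ 4.516. The largest whole number is 4.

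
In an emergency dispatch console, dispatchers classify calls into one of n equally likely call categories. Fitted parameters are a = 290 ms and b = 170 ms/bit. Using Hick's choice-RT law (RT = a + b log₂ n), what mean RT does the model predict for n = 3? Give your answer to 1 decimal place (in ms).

559.4 ms

log₂(3) = 1.5850 bits, so RT = 290 + 170 × 1.5850 ≈ 559.444 ms.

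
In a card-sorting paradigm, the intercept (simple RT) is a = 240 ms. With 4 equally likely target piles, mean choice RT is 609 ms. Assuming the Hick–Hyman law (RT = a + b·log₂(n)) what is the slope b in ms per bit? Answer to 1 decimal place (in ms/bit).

184.5 ms/bit

log₂(4) = 2 bits.
b = (RT − a)/log₂ n = (609 − 240) / 2 = 184.500 ms/bit.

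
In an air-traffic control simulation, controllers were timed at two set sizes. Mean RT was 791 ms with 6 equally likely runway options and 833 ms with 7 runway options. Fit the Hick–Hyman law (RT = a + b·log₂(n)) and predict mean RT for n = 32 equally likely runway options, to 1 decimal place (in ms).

1247.1 ms

Fit slope and intercept:
  b = (833 − 791) / (log₂ 7 − log₂ 6) = 42 / (2.8074 − 2.5850) = 188.855 ms/bit
  a = 791 − 188.855 × 2.5850 = 302.816 ms
Then RT(32) = 302.816 + 188.855 × log₂ 32 = 302.816 + 188.855 × 5 ≈ 1247.093 ms.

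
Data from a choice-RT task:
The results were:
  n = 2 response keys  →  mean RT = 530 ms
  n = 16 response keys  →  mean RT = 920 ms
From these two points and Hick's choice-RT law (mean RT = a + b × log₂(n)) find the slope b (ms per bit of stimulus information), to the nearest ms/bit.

b = (RT₂ − RT₁)/(log₂ n₂ − log₂ n₁) = (920 − 530)/(4 − 1) = 130 ms/bit.

130 ms/bit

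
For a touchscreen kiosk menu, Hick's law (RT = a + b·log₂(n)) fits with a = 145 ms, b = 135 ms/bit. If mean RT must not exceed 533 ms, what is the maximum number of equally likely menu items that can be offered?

Information budget: (533 − 145)/135 = 2.8741 bits, so n ≤ 2^2.8741 = 7.331 → at most 7.

7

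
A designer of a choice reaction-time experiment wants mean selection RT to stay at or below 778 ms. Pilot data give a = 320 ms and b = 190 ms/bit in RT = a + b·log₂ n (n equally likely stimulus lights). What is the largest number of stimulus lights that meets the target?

Information budget: (778 − 320)/190 = 2.4105 bits, so n ≤ 2^2.4105 = 5.317 → at most 5.

5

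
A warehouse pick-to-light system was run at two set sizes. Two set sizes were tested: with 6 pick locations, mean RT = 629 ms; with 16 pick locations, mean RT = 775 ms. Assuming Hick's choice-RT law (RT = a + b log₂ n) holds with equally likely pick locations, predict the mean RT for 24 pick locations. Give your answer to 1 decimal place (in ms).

835.4 ms

Fit slope and intercept:
  b = (775 − 629) / (log₂ 16 − log₂ 6) = 146 / (4 − 2.5850) = 103.177 ms/bit
  a = 629 − 103.177 × 2.5850 = 362.290 ms
Then RT(24) = 362.290 + 103.177 × log₂ 24 = 362.290 + 103.177 × 4.5850 ≈ 835.355 ms.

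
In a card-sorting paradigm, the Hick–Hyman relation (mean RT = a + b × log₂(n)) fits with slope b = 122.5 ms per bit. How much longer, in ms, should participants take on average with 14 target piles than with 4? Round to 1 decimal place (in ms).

Only the slope matters, since a is common to both: ΔRT = b·log₂(n₂/n₁).
log₂(14) − log₂(4) = 3.8074 − 2 = 1.8074.
ΔRT = 122.5 × 1.8074 = 221.401 ms.

221.4 ms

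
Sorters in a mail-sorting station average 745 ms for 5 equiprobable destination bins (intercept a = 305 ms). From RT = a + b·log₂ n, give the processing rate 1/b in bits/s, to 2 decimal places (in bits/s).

5.28 bits/s

Choice component = 745 − 305 = 440 ms over log₂(5) = 2.3219 bits.
b = 440 / 2.3219 = 189.498 ms/bit, so 1/b = 5.277 bits/s.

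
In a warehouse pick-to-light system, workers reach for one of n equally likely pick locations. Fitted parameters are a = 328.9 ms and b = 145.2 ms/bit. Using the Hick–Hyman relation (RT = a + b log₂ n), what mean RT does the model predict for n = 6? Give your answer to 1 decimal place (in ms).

704.2 ms

log₂(6) = 2.5850 bits, so RT = 328.9 + 145.2 × 2.5850 ≈ 704.237 ms.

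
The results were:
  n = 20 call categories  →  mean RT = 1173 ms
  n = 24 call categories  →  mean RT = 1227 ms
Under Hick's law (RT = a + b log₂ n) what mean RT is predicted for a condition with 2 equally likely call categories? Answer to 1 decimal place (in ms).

491.0 ms

Solve the two-equation system in a and b:
  b = (1227 − 1173) / (log₂ 24 − log₂ 20) = 54 / (4.5850 − 4.3219) = 205.296 ms/bit
  a = 1173 − 205.296 × 4.3219 = 285.724 ms
Then RT(2) = 285.724 + 205.296 × log₂ 2 = 285.724 + 205.296 × 1 ≈ 491.020 ms.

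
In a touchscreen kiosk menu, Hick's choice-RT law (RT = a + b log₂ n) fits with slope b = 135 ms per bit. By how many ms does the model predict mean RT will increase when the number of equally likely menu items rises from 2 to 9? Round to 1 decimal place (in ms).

Only the slope matters, since a is common to both: ΔRT = b·log₂(n₂/n₁).
log₂(9) − log₂(2) = 3.1699 − 1 = 2.1699.
ΔRT = 135 × 2.1699 = 292.940 ms.

292.9 ms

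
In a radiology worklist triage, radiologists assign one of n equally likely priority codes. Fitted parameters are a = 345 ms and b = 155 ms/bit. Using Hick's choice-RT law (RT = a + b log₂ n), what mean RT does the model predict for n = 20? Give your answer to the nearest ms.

1015 ms

log₂(20) = 4.3219 bits, so RT = 345 + 155 × 4.3219 ≈ 1014.899 ms.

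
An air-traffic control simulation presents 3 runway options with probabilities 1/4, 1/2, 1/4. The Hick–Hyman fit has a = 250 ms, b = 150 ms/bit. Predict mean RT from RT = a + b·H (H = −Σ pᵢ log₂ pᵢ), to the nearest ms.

H = −Σ pᵢ log₂ pᵢ = 0.25·2 + 0.5·1 + 0.25·2 = 1.500 bits.
RT = 250 + 150 × 1.500 = 475.00 ms.

475 ms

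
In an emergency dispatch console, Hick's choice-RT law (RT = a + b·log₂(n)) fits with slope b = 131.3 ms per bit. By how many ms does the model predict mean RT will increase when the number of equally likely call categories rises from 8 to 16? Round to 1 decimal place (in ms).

The intercept a cancels: ΔRT = b·(log₂ n₂ − log₂ n₁) = b·log₂(n₂/n₁).
log₂(16) − log₂(8) = log₂(16/8) = log₂(2) = 1.
ΔRT = 131.3 × 1.0000 = 131.300 ms.

131.3 ms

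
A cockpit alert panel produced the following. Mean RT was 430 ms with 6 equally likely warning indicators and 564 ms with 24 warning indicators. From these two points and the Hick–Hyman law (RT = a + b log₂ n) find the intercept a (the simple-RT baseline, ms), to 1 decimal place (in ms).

256.8 ms

Slope: b = (564 − 430) / (log₂ 24 − log₂ 6) = 134/2.0000 = 67.000 ms/bit.
a = RT₁ − b·log₂ n₁ = 430 − 67.000 × 2.5850 = 256.808 ms.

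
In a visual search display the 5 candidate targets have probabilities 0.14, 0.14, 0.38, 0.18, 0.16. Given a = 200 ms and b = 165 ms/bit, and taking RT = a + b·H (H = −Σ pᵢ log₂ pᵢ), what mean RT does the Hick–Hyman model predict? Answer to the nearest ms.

562 ms

Entropy contributions −pᵢ log₂ pᵢ: 0.3971, 0.3971, 0.5305, 0.4453, 0.4230; sum H = 2.1930 bits.
RT = a + bH = 200 + 165·2.1930 = 561.84 ms.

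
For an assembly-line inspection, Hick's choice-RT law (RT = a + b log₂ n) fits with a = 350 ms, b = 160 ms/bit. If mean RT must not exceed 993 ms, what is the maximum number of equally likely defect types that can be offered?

16

Set 350 + 160·log₂ n ≤ 993 → log₂ n ≤ (993 − 350)/160 = 4.0187.
So n ≤ 2^4.0187 = 16.209; the largest integer n is 16.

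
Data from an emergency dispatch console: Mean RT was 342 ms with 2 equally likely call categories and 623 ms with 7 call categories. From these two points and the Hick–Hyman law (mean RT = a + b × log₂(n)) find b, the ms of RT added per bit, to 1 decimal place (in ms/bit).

155.5 ms/bit

The slope on a log₂ axis is (623 − 342) / (2.8074 − 1) = 155.476 ms/bit.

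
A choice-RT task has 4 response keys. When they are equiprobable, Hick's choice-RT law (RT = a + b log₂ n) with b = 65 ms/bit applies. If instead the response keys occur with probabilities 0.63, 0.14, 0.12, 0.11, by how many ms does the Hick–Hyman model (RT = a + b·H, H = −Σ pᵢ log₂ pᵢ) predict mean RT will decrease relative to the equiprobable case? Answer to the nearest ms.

The RT saving is b·ΔH. Equiprobable H₀ = log₂(4) = 2.0000 bits; with the given probabilities H = 1.5344 bits.
b·(H₀ − H) = 65 × (2.0000 − 1.5344) = 30.26 ms.

30 ms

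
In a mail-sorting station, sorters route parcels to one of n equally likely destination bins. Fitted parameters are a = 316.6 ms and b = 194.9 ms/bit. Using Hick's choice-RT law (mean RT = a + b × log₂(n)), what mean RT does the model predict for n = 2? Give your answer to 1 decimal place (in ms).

511.5 ms

log₂(2) = 1 bits, so RT = 316.6 + 194.9 × 1 ≈ 511.500 ms.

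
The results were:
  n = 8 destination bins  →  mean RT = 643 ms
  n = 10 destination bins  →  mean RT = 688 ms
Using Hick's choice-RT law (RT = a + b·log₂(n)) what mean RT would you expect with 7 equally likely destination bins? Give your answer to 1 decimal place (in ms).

Fit slope and intercept:
  b = (688 − 643) / (log₂ 10 − log₂ 8) = 45 / (3.3219 − 3) = 139.783 ms/bit
  a = 643 − 139.783 × 3 = 223.652 ms
Then RT(7) = 223.652 + 139.783 × log₂ 7 = 223.652 + 139.783 × 2.8074 ≈ 616.072 ms.

616.1 ms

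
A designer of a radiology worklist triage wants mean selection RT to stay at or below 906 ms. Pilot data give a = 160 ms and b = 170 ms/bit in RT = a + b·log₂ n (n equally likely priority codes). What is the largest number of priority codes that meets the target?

20

Information budget: (906 − 160)/170 = 4.3882 bits, so n ≤ 2^4.3882 = 20.941 → at most 20.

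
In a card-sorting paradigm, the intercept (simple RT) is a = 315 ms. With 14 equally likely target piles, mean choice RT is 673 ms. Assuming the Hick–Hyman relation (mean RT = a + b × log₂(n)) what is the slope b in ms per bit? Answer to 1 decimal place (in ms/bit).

log₂(14) = 3.8074 bits.
b = (RT − a)/log₂ n = (673 − 315) / 3.8074 = 94.029 ms/bit.

94.0 ms/bit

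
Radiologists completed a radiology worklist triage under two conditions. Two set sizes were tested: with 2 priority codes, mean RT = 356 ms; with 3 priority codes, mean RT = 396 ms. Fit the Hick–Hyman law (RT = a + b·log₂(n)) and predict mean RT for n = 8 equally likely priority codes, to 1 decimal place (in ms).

With log₂ n on the abscissa the relation is linear; from the two conditions:
  b = (396 − 356) / (log₂ 3 − log₂ 2) = 40 / (1.5850 − 1) = 68.380 ms/bit
  a = 356 − 68.380 × 1 = 287.620 ms
Then RT(8) = 287.620 + 68.380 × log₂ 8 = 287.620 + 68.380 × 3 ≈ 492.761 ms.

492.8 ms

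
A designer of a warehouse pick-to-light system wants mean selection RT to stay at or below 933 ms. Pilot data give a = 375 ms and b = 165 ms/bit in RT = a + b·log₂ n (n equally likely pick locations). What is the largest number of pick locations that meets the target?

10

Information budget: (933 − 375)/165 = 3.3818 bits, so n ≤ 2^3.3818 = 10.424 → at most 10.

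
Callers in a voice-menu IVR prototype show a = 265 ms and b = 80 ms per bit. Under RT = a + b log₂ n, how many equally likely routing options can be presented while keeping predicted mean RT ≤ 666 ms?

Information budget: (666 − 265)/80 = 5.0125 bits, so n ≤ 2^5.0125 = 32.278 → at most 32.

32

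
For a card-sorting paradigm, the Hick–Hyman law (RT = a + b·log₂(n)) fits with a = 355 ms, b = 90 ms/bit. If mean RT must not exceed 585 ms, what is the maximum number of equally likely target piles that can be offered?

90·log₂ n ≤ 585 − 355 = 230, giving log₂ n ≤ 2.5556 and n ≤ 5.879. The largest whole number is 5.

5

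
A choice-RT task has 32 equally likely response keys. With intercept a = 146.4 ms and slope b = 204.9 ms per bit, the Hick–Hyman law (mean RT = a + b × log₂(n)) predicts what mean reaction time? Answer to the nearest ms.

1171 ms

log₂(32) = 5 bits, so RT = 146.4 + 204.9 × 5 ≈ 1170.900 ms.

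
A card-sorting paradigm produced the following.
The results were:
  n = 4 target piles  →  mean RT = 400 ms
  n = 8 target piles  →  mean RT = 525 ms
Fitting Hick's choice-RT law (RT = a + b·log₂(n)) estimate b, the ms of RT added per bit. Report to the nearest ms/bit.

The slope on a log₂ axis is (525 − 400) / (3 − 2) = 125 ms/bit.

125 ms/bit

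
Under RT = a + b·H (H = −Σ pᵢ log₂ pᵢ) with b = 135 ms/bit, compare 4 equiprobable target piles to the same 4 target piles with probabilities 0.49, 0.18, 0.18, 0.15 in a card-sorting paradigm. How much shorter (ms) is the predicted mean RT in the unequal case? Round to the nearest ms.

26 ms

The RT saving is b·ΔH. Equiprobable H₀ = log₂(4) = 2.0000 bits; with the given probabilities H = 1.8054 bits.
b·(H₀ − H) = 135 × (2.0000 − 1.8054) = 26.27 ms.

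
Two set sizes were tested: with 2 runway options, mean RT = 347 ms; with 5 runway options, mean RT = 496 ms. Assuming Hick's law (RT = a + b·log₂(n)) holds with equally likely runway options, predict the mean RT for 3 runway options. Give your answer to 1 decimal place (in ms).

With log₂ n on the abscissa the relation is linear; from the two conditions:
  b = (496 − 347) / (log₂ 5 − log₂ 2) = 149 / (2.3219 − 1) = 112.714 ms/bit
  a = 347 − 112.714 × 1 = 234.286 ms
Then RT(3) = 234.286 + 112.714 × log₂ 3 = 234.286 + 112.714 × 1.5850 ≈ 412.934 ms.

412.9 ms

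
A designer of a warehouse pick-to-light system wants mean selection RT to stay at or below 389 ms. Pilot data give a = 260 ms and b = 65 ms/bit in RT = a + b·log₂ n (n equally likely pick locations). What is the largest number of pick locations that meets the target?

65·log₂ n ≤ 389 − 260 = 129, giving log₂ n ≤ 1.9846 and n ≤ 3.958. The largest whole number is 3.

3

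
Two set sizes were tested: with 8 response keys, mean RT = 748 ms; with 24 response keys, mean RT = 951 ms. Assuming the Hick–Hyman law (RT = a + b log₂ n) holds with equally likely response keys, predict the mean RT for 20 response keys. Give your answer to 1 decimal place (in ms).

Solve the two-equation system in a and b:
  b = (951 − 748) / (log₂ 24 − log₂ 8) = 203 / (4.5850 − 3) = 128.079 ms/bit
  a = 748 − 128.079 × 3 = 363.764 ms
Then RT(20) = 363.764 + 128.079 × log₂ 20 = 363.764 + 128.079 × 4.3219 ≈ 917.311 ms.

917.3 ms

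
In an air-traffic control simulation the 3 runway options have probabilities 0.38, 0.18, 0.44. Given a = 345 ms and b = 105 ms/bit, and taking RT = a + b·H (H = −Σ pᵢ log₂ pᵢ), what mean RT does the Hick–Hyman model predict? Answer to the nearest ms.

502 ms

Entropy contributions −pᵢ log₂ pᵢ: 0.5305, 0.4453, 0.5211; sum H = 1.4969 bits.
RT = a + bH = 345 + 105·1.4969 = 502.18 ms.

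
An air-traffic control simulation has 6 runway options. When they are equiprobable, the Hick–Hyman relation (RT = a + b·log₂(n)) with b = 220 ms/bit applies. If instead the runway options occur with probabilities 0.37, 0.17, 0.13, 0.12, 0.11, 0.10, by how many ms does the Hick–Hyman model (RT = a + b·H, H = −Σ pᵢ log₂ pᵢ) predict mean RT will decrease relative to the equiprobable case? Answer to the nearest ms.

41 ms

The RT saving is b·ΔH. Equiprobable H₀ = log₂(6) = 2.5850 bits; with the given probabilities H = 2.3975 bits.
b·(H₀ − H) = 220 × (2.5850 − 2.3975) = 41.24 ms.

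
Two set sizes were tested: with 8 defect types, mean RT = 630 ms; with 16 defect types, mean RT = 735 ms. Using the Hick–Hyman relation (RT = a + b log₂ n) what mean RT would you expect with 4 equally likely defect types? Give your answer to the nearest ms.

Solve the two-equation system in a and b:
  b = (735 − 630) / (log₂ 16 − log₂ 8) = 105 / (4 − 3) = 105 ms/bit
  a = 630 − 105 × 3 = 315 ms
Then RT(4) = 315 + 105 × log₂ 4 = 315 + 105 × 2 ≈ 525.000 ms.

525 ms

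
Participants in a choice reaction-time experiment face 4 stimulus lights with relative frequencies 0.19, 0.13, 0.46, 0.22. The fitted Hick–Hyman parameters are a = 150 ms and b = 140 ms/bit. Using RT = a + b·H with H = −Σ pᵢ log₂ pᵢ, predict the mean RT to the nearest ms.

407 ms

H = 0.19·log₂(1/0.19) + 0.13·log₂(1/0.13) + 0.46·log₂(1/0.46) + 0.22·log₂(1/0.22) = 1.8338 bits.
RT = 150 + 140 × 1.8338 = 406.73 ms.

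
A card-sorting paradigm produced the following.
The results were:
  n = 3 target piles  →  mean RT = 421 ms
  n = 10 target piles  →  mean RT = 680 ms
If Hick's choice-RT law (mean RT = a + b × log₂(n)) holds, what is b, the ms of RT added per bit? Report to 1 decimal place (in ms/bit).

149.1 ms/bit

Slope: b = (680 − 421) / (log₂ 10 − log₂ 3) = 259/1.7370 = 149.111 ms/bit.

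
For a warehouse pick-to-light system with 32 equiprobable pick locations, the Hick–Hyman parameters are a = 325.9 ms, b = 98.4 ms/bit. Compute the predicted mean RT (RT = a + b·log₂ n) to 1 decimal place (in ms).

817.9 ms

log₂(32) = 5 bits, so RT = 325.9 + 98.4 × 5 ≈ 817.900 ms.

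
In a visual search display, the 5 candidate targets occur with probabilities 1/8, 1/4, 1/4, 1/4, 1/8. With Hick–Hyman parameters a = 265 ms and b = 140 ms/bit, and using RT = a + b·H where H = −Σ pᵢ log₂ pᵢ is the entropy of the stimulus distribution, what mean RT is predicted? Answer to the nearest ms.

H = −Σ pᵢ log₂ pᵢ = 0.125·3 + 0.25·2 + 0.25·2 + 0.25·2 + 0.125·3 = 2.250 bits.
RT = 265 + 140 × 2.250 = 580.00 ms.

580 ms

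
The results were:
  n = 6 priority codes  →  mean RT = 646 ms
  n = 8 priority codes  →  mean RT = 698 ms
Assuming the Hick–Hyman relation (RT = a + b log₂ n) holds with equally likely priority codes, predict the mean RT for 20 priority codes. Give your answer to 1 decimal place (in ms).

863.6 ms

RT is linear in log₂ n, so two points fix the line:
  b = (698 − 646) / (log₂ 8 − log₂ 6) = 52 / (3 − 2.5850) = 125.290 ms/bit
  a = 646 − 125.290 × 2.5850 = 322.130 ms
Then RT(20) = 322.130 + 125.290 × log₂ 20 = 322.130 + 125.290 × 4.3219 ≈ 863.624 ms.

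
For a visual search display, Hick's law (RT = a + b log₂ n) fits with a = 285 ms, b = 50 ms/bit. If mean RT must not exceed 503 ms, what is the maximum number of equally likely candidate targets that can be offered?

20

Information budget: (503 − 285)/50 = 4.3600 bits, so n ≤ 2^4.3600 = 20.535 → at most 20.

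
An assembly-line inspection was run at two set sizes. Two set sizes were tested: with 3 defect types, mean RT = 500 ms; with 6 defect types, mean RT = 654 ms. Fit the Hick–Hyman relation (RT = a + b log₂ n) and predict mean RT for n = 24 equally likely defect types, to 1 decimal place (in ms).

962.0 ms

With log₂ n on the abscissa the relation is linear; from the two conditions:
  b = (654 − 500) / (log₂ 6 − log₂ 3) = 154 / (2.5850 − 1.5850) = 154.000 ms/bit
  a = 500 − 154.000 × 1.5850 = 255.916 ms
Then RT(24) = 255.916 + 154.000 × log₂ 24 = 255.916 + 154.000 × 4.5850 ≈ 962.000 ms.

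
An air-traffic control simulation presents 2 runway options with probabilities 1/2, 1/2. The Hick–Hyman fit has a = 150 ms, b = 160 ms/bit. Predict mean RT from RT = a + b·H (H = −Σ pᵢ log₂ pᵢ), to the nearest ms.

Each term −pᵢ log₂ pᵢ: 0.5·1 + 0.5·1; summed, H = 1.000 bits.
Mean RT = a + bH = 150 + 160·1.000 = 310.00 ms.

310 ms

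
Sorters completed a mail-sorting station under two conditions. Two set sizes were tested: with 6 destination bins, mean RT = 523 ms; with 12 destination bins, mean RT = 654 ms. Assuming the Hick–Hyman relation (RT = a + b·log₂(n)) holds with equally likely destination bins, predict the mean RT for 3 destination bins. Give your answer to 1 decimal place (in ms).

392.0 ms

RT is linear in log₂ n, so two points fix the line:
  b = (654 − 523) / (log₂ 12 − log₂ 6) = 131 / (3.5850 − 2.5850) = 131.000 ms/bit
  a = 523 − 131.000 × 2.5850 = 184.370 ms
Then RT(3) = 184.370 + 131.000 × log₂ 3 = 184.370 + 131.000 × 1.5850 ≈ 392.000 ms.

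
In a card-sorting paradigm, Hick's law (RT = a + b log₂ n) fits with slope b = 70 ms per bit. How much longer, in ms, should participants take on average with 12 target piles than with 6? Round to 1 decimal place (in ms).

70.0 ms

The intercept a cancels: ΔRT = b·(log₂ n₂ − log₂ n₁) = b·log₂(n₂/n₁).
log₂(12) − log₂(6) = log₂(12/6) = log₂(2) = 1.
ΔRT = 70 × 1.0000 = 70.000 ms.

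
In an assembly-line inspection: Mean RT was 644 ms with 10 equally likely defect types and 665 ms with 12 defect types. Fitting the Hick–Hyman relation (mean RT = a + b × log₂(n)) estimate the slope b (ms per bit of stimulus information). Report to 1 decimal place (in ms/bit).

The slope on a log₂ axis is (665 − 644) / (3.5850 − 3.3219) = 79.837 ms/bit.

79.8 ms/bit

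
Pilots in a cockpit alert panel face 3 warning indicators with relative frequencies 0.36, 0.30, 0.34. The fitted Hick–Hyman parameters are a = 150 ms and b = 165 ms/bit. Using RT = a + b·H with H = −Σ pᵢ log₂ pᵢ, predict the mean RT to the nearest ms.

H = 0.36·log₂(1/0.36) + 0.30·log₂(1/0.30) + 0.34·log₂(1/0.34) = 1.5809 bits.
RT = 150 + 165 × 1.5809 = 410.84 ms.

411 ms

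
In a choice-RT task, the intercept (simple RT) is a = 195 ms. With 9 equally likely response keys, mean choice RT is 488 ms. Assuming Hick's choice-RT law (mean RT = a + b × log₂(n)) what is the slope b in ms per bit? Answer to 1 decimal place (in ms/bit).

92.4 ms/bit

b = (488 − 195) / log₂(9) = 293 / 3.1699 = 92.431 ms/bit.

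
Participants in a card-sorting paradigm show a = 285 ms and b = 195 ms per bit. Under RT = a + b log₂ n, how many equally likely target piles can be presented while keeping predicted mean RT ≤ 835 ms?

Set 285 + 195·log₂ n ≤ 835 → log₂ n ≤ (835 − 285)/195 = 2.8205.
So n ≤ 2^2.8205 = 7.064; the largest integer n is 7.

7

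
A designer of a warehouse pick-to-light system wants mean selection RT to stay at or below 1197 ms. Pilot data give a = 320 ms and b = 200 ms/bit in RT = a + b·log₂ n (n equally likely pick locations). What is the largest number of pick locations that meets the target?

200·log₂ n ≤ 1197 − 320 = 877, giving log₂ n ≤ 4.3850 and n ≤ 20.894. The largest whole number is 20.

20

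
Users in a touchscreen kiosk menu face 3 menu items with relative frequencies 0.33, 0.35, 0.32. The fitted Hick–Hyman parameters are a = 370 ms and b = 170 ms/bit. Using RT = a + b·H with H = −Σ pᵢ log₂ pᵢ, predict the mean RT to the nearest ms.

639 ms

Entropy contributions −pᵢ log₂ pᵢ: 0.5278, 0.5301, 0.5260; sum H = 1.5840 bits.
RT = a + bH = 370 + 170·1.5840 = 639.27 ms.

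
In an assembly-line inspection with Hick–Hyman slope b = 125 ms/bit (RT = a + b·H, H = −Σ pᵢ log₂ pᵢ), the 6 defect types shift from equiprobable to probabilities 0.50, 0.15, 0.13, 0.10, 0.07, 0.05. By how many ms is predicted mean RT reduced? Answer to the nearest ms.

Equiprobable entropy H₀ = log₂ 6 = 2.5850 bits.
Skewed entropy H = −Σ pᵢ log₂ pᵢ = 2.1100 bits.
ΔRT = b·(H₀ − H) = 125 × 0.4749 = 59.37 ms.

59 ms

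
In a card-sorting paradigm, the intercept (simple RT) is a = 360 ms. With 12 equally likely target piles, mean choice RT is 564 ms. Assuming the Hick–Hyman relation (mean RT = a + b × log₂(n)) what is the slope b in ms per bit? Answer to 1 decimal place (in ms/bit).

log₂(12) = 3.5850 bits.
b = (RT − a)/log₂ n = (564 − 360) / 3.5850 = 56.904 ms/bit.

56.9 ms/bit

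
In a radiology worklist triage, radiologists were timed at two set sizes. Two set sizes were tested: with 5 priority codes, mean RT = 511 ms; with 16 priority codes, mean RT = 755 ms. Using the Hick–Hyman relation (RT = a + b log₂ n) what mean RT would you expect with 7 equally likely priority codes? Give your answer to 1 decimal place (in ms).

581.6 ms

Solve the two-equation system in a and b:
  b = (755 − 511) / (log₂ 16 − log₂ 5) = 244 / (4 − 2.3219) = 145.405 ms/bit
  a = 511 − 145.405 × 2.3219 = 173.380 ms
Then RT(7) = 173.380 + 145.405 × log₂ 7 = 173.380 + 145.405 × 2.8074 ≈ 581.583 ms.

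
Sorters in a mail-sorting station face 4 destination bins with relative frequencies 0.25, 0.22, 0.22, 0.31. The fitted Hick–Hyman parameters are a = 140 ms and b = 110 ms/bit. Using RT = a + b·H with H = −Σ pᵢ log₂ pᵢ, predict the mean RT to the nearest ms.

H = 0.25·log₂(1/0.25) + 0.22·log₂(1/0.22) + 0.22·log₂(1/0.22) + 0.31·log₂(1/0.31) = 1.9849 bits.
RT = 140 + 110 × 1.9849 = 358.34 ms.

358 ms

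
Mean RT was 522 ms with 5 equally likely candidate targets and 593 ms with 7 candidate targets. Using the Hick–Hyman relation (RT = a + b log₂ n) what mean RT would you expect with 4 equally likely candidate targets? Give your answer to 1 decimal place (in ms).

474.9 ms

With log₂ n on the abscissa the relation is linear; from the two conditions:
  b = (593 − 522) / (log₂ 7 − log₂ 5) = 71 / (2.8074 − 2.3219) = 146.263 ms/bit
  a = 522 − 146.263 × 2.3219 = 182.388 ms
Then RT(4) = 182.388 + 146.263 × log₂ 4 = 182.388 + 146.263 × 2 ≈ 474.914 ms.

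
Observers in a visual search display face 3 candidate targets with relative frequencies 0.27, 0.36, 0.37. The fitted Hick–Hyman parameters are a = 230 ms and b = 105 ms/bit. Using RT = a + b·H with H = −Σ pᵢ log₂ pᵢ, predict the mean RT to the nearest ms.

Entropy contributions −pᵢ log₂ pᵢ: 0.5100, 0.5306, 0.5307; sum H = 1.5714 bits.
RT = a + bH = 230 + 105·1.5714 = 394.99 ms.

395 ms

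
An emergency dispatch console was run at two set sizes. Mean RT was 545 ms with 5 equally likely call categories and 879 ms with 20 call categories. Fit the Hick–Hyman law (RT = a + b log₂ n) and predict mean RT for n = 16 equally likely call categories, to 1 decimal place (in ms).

Solve the two-equation system in a and b:
  b = (879 − 545) / (log₂ 20 − log₂ 5) = 334 / (4.3219 − 2.3219) = 167.000 ms/bit
  a = 545 − 167.000 × 2.3219 = 157.238 ms
Then RT(16) = 157.238 + 167.000 × log₂ 16 = 157.238 + 167.000 × 4 ≈ 825.238 ms.

825.2 ms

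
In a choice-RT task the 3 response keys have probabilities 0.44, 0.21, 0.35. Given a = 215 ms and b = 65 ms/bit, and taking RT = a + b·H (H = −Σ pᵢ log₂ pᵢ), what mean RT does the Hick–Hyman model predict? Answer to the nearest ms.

314 ms

Entropy contributions −pᵢ log₂ pᵢ: 0.5211, 0.4728, 0.5301; sum H = 1.5241 bits.
RT = a + bH = 215 + 65·1.5241 = 314.06 ms.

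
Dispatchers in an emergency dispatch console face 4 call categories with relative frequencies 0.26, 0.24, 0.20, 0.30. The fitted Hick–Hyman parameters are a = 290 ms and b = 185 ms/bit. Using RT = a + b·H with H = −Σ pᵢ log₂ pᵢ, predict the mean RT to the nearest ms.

657 ms

H = 0.26·log₂(1/0.26) + 0.24·log₂(1/0.24) + 0.20·log₂(1/0.20) + 0.30·log₂(1/0.30) = 1.9849 bits.
RT = 290 + 185 × 1.9849 = 657.21 ms.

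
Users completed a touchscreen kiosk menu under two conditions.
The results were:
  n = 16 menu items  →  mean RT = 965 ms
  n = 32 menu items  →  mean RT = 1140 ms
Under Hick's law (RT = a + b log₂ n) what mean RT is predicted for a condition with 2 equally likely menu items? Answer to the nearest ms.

With log₂ n on the abscissa the relation is linear; from the two conditions:
  b = (1140 − 965) / (log₂ 32 − log₂ 16) = 175 / (5 − 4) = 175 ms/bit
  a = 965 − 175 × 4 = 265 ms
Then RT(2) = 265 + 175 × log₂ 2 = 265 + 175 × 1 ≈ 440.000 ms.

440 ms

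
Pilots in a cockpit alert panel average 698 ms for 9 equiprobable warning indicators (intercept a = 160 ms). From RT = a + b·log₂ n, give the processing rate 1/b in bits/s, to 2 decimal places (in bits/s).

5.89 bits/s

b = (698 − 160)/log₂ 9 = 538/3.1699 = 169.720 ms per bit = 0.16972 s/bit; the reciprocal is 5.892 bits/s.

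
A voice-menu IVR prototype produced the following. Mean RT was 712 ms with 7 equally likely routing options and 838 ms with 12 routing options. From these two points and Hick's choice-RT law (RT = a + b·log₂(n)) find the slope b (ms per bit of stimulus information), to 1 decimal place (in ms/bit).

b = (RT₂ − RT₁)/(log₂ n₂ − log₂ n₁) = (838 − 712)/(3.5850 − 2.8074) = 162.035 ms/bit.

162.0 ms/bit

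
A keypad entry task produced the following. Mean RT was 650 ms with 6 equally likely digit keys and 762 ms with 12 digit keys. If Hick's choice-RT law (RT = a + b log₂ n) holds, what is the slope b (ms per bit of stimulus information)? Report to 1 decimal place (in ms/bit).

b = (RT₂ − RT₁)/(log₂ n₂ − log₂ n₁) = (762 − 650)/(3.5850 − 2.5850) = 112.000 ms/bit.

112.0 ms/bit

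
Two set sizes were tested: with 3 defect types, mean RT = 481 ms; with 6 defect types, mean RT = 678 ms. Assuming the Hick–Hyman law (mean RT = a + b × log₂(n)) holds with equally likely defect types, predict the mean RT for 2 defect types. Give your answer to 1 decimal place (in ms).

RT is linear in log₂ n, so two points fix the line:
  b = (678 − 481) / (log₂ 6 − log₂ 3) = 197 / (2.5850 − 1.5850) = 197.000 ms/bit
  a = 481 − 197.000 × 1.5850 = 168.762 ms
Then RT(2) = 168.762 + 197.000 × log₂ 2 = 168.762 + 197.000 × 1 ≈ 365.762 ms.

365.8 ms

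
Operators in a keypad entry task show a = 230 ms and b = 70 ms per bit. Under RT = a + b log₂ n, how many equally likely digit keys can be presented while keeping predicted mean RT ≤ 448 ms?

8

Information budget: (448 − 230)/70 = 3.1143 bits, so n ≤ 2^3.1143 = 8.660 → at most 8.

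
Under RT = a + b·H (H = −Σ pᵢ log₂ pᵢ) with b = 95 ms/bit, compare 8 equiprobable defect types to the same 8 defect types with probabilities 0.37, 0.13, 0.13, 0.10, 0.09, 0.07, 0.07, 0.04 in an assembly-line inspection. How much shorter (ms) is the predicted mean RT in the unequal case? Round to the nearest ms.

Equiprobable entropy H₀ = log₂ 8 = 3.0000 bits.
Skewed entropy H = −Σ pᵢ log₂ pᵢ = 2.6637 bits.
ΔRT = b·(H₀ − H) = 95 × 0.3363 = 31.95 ms.

32 ms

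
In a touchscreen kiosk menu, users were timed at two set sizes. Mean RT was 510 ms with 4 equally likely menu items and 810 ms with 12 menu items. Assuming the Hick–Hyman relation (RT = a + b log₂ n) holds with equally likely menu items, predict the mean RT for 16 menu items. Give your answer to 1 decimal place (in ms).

888.6 ms

Solve the two-equation system in a and b:
  b = (810 − 510) / (log₂ 12 − log₂ 4) = 300 / (3.5850 − 2) = 189.279 ms/bit
  a = 510 − 189.279 × 2 = 131.442 ms
Then RT(16) = 131.442 + 189.279 × log₂ 16 = 131.442 + 189.279 × 4 ≈ 888.558 ms.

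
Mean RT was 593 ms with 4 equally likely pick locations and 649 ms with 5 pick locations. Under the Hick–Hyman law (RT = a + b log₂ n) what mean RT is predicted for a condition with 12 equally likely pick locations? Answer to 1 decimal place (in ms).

RT is linear in log₂ n, so two points fix the line:
  b = (649 − 593) / (log₂ 5 − log₂ 4) = 56 / (2.3219 − 2) = 173.952 ms/bit
  a = 593 − 173.952 × 2 = 245.096 ms
Then RT(12) = 245.096 + 173.952 × log₂ 12 = 245.096 + 173.952 × 3.5850 ≈ 868.707 ms.

868.7 ms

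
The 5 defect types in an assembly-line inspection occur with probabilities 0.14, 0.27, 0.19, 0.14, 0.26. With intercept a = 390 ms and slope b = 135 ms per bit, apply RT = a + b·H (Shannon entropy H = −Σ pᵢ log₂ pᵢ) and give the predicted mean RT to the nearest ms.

Entropy contributions −pᵢ log₂ pᵢ: 0.3971, 0.5100, 0.4552, 0.3971, 0.5053; sum H = 2.2648 bits.
RT = a + bH = 390 + 135·2.2648 = 695.74 ms.

696 ms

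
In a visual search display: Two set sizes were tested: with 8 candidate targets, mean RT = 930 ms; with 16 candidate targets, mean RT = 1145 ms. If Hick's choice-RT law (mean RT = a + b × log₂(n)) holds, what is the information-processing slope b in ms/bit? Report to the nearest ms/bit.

The slope on a log₂ axis is (1145 − 930) / (4 − 3) = 215 ms/bit.

215 ms/bit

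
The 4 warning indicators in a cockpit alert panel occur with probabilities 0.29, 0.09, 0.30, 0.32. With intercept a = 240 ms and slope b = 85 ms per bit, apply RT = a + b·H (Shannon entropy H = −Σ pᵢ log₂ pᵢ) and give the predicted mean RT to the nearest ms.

H = 0.29·log₂(1/0.29) + 0.09·log₂(1/0.09) + 0.30·log₂(1/0.30) + 0.32·log₂(1/0.32) = 1.8777 bits.
RT = 240 + 85 × 1.8777 = 399.60 ms.

400 ms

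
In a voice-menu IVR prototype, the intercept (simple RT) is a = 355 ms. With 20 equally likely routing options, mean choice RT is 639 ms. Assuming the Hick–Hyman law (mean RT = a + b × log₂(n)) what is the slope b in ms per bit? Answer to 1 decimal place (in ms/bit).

65.7 ms/bit

b = (639 − 355) / log₂(20) = 284 / 4.3219 = 65.711 ms/bit.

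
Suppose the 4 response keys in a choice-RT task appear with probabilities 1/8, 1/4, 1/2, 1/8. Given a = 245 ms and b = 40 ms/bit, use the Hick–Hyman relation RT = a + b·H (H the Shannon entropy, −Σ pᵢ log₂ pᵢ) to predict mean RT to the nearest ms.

Each term −pᵢ log₂ pᵢ: 0.125·3 + 0.25·2 + 0.5·1 + 0.125·3; summed, H = 1.750 bits.
Mean RT = a + bH = 245 + 40·1.750 = 315.00 ms.

315 ms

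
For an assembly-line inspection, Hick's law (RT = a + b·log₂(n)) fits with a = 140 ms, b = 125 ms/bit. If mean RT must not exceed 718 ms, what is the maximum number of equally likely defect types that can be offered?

24

125·log₂ n ≤ 718 − 140 = 578, giving log₂ n ≤ 4.6240 and n ≤ 24.658. The largest whole number is 24.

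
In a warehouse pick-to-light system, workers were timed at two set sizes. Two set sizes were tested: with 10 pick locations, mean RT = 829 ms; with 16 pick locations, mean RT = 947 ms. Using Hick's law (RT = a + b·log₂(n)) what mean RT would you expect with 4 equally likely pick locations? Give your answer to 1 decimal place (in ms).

599.0 ms

Solve the two-equation system in a and b:
  b = (947 − 829) / (log₂ 16 − log₂ 10) = 118 / (4 − 3.3219) = 174.023 ms/bit
  a = 829 − 174.023 × 3.3219 = 250.909 ms
Then RT(4) = 250.909 + 174.023 × log₂ 4 = 250.909 + 174.023 × 2 ≈ 598.954 ms.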